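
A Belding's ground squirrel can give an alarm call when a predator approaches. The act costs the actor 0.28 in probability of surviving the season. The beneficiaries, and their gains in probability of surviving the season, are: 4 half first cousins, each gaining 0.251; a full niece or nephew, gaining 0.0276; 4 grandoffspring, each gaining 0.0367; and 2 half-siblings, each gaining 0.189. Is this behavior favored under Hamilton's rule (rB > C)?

No

Hamilton's rule: the trait is favored when the sum of r·B over every recipient exceeds the actor's cost C.
r to a half first cousin = 1/16 (half first cousins share one grandparent — one path of length 4: r = (1/2)^4 = 1/16).
r to a full niece or nephew = 0.25 (full aunt/uncle↔niece/nephew: two paths of length 3 through the shared grandparent pair: r = 2·(1/2)^3 = 1/4).
r to a grandoffspring = 1/4 (two parent–offspring links: r = (1/2)^2 = 1/4).
r to a half-sibling = 1/4 (half-sibs share one parent — one path of length 2: r = (1/2)^2 = 1/4).
Summing one r·B term per recipient: 4·0.0625·0.251 + 1·0.25·0.0276 + 4·0.25·0.0367 + 2·0.25·0.189 = 0.20085.
0.20085 < 0.28: the indirect benefit is less than the cost.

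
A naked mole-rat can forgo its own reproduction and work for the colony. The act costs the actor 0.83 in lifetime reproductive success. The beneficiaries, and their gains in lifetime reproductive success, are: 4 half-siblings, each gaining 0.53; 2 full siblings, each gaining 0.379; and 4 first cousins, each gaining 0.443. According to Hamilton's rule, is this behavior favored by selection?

Yes

Hamilton's rule: the trait is favored when the sum of r·B over every recipient exceeds the actor's cost C.
r to a half-sibling = 0.25 (half-sibs share one parent — one path of length 2: r = (1/2)^2 = 1/4).
r to a full sibling = 1/2 (full sibs share both parents — two paths of length 2: r = 2·(1/2)^2 = 1/2).
r to a first cousin = 1/8 (first cousins share one grandparent pair — two paths of length 4: r = 2·(1/2)^4 = 1/8).
Summing one r·B term per recipient: 4·0.25·0.53 + 2·0.5·0.379 + 4·0.125·0.443 = 1.1305.
1.1305 > 0.83: the indirect benefit exceeds the cost.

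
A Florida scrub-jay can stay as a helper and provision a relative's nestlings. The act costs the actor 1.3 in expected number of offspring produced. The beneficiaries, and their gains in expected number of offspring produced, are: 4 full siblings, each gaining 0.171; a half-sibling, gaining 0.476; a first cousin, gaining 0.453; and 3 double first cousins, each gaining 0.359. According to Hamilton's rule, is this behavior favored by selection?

Hamilton's rule: the trait is favored when the sum of r·B over every recipient exceeds the actor's cost C.
r to a full sibling = 1/2 (full sibs share both parents — two paths of length 2: r = 2·(1/2)^2 = 1/2).
r to a half-sibling = 0.25 (half-sibs share one parent — one path of length 2: r = (1/2)^2 = 1/4).
r to a first cousin = 1/8 (first cousins share one grandparent pair — two paths of length 4: r = 2·(1/2)^4 = 1/8).
r to a double first cousin = 1/4 (double first cousins share both grandparent pairs — four paths of length 4: r = 4·(1/2)^4 = 1/4).
Summing one r·B term per recipient: 4·0.5·0.171 + 1·0.25·0.476 + 1·0.125·0.453 + 3·0.25·0.359 = 0.786875.
0.786875 < 1.3: the indirect benefit is less than the cost.

No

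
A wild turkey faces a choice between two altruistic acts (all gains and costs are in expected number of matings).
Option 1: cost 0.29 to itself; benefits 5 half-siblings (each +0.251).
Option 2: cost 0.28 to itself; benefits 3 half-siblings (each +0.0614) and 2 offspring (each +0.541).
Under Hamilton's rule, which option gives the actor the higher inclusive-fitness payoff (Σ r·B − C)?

Option 2

Option 1: r to a half-sibling = 0.25.
Option 1: Σ r·B − C = (5·0.25·0.251) − 0.29 = 0.02375.
Option 2: r to a half-sibling = 0.25.
Option 2: r to an offspring = 0.5.
Option 2: Σ r·B − C = (3·0.25·0.0614 + 2·0.5·0.541) − 0.28 = 0.30705.
Option 2 has the higher net inclusive-fitness payoff.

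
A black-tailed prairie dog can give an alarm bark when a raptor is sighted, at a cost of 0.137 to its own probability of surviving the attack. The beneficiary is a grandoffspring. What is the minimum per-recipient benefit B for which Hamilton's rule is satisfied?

0.548

r to a grandoffspring = 1/4 (two parent–offspring links: r = (1/2)^2 = 1/4).
Hamilton's rule with n recipients of equal r: n·r·B > C, so B > C/(n·r) = 0.137/(1·0.25) = 0.548.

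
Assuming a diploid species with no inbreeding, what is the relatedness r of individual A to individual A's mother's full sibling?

Each parent–offspring link contributes a factor of 1/2, and independent paths through distinct common ancestors add.
Full aunt/uncle↔niece/nephew: two paths of length 3 through the shared grandparent pair: r = 2·(1/2)^3 = 1/4.

0.25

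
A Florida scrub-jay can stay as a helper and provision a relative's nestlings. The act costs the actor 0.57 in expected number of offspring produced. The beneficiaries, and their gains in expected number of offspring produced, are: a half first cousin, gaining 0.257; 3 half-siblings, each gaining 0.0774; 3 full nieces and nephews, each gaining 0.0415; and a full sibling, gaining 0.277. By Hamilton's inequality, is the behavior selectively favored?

Hamilton's rule: the trait is favored when the sum of r·B over every recipient exceeds the actor's cost C.
r to a half first cousin = 0.0625 (half first cousins share one grandparent — one path of length 4: r = (1/2)^4 = 1/16).
r to a half-sibling = 1/4 (half-sibs share one parent — one path of length 2: r = (1/2)^2 = 1/4).
r to a full niece or nephew = 0.25 (full aunt/uncle↔niece/nephew: two paths of length 3 through the shared grandparent pair: r = 2·(1/2)^3 = 1/4).
r to a full sibling = 0.5 (full sibs share both parents — two paths of length 2: r = 2·(1/2)^2 = 1/2).
Summing one r·B term per recipient: 1·0.0625·0.257 + 3·0.25·0.0774 + 3·0.25·0.0415 + 1·0.5·0.277 = 0.2437375.
0.2437375 < 0.57: the indirect benefit is less than the cost.

No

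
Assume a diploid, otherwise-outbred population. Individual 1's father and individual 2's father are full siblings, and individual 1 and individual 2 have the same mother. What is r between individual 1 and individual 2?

Relatedness sums over independent paths through distinct common ancestors.
Individual 1 and individual 2 are related in two ways: first cousins through their fathers (r = 1/8) and half-sibs through their shared mother (r = 1/4).
r = 1/8 + 1/4 = 3/8 = 0.375.

0.375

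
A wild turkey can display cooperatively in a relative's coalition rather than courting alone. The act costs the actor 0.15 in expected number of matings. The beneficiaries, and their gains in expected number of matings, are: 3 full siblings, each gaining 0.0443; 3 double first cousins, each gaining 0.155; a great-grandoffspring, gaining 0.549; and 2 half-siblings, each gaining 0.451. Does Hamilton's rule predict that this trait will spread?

Hamilton's rule: the trait is favored when the sum of r·B over every recipient exceeds the actor's cost C.
r to a full sibling = 1/2 (full sibs share both parents — two paths of length 2: r = 2·(1/2)^2 = 1/2).
r to a double first cousin = 1/4 (double first cousins share both grandparent pairs — four paths of length 4: r = 4·(1/2)^4 = 1/4).
r to a great-grandoffspring = 1/8 (three parent–offspring links: r = (1/2)^3 = 1/8).
r to a half-sibling = 0.25 (half-sibs share one parent — one path of length 2: r = (1/2)^2 = 1/4).
Summing one r·B term per recipient: 3·0.5·0.0443 + 3·0.25·0.155 + 1·0.125·0.549 + 2·0.25·0.451 = 0.476825.
0.476825 > 0.15: the indirect benefit exceeds the cost.

Yes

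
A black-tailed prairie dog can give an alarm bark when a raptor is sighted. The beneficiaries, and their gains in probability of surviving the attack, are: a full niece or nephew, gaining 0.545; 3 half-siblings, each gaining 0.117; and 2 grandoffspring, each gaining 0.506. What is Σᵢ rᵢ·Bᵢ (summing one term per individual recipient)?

0.477

r to a full niece or nephew = 1/4 (full aunt/uncle↔niece/nephew: two paths of length 3 through the shared grandparent pair: r = 2·(1/2)^3 = 1/4).
r to a half-sibling = 0.25 (half-sibs share one parent — one path of length 2: r = (1/2)^2 = 1/4).
r to a grandoffspring = 0.25 (two parent–offspring links: r = (1/2)^2 = 1/4).
Summing one r·B term per recipient: 1·0.25·0.545 + 3·0.25·0.117 + 2·0.25·0.506 = 0.477.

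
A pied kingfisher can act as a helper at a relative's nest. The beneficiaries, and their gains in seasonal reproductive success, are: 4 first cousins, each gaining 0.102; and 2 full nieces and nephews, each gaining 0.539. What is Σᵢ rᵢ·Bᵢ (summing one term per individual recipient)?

0.3205

r to a first cousin = 0.125 (first cousins share one grandparent pair — two paths of length 4: r = 2·(1/2)^4 = 1/8).
r to a full niece or nephew = 0.25 (full aunt/uncle↔niece/nephew: two paths of length 3 through the shared grandparent pair: r = 2·(1/2)^3 = 1/4).
Summing one r·B term per recipient: 4·0.125·0.102 + 2·0.25·0.539 = 0.3205.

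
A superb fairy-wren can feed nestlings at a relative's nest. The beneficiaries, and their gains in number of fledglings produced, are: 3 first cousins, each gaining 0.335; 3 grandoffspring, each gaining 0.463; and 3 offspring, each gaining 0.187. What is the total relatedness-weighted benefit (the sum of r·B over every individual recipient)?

r to a first cousin = 1/8 (first cousins share one grandparent pair — two paths of length 4: r = 2·(1/2)^4 = 1/8).
r to a grandoffspring = 1/4 (two parent–offspring links: r = (1/2)^2 = 1/4).
r to an offspring = 0.5 (one parent–offspring link: r = (1/2)^1 = 1/2).
Summing one r·B term per recipient: 3·0.125·0.335 + 3·0.25·0.463 + 3·0.5·0.187 = 0.753375.

0.753375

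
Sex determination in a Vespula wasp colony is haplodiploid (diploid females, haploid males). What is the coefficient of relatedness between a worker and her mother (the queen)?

0.5

One meiotic link between diploid queen and diploid daughter: r = 1/2.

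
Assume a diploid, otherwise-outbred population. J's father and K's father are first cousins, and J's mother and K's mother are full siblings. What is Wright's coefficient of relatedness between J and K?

0.15625

Wright's path rule: contributions from independent ancestry routes add.
J and K are related in two ways: second cousins through their fathers (r = 1/32) and first cousins through their mothers (r = 1/8).
r = 1/32 + 1/8 = 5/32 = 0.15625.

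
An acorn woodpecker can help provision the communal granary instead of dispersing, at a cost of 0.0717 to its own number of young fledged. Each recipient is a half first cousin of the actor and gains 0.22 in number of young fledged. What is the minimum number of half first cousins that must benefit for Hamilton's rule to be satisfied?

6

r to a half first cousin = 1/16 (half first cousins share one grandparent — one path of length 4: r = (1/2)^4 = 1/16).
Hamilton's rule: n·r·B > C  ⇒  n > C/(r·B) = 0.0717/(0.0625·0.22) = 5.215.
The smallest integer exceeding 5.215 is 6.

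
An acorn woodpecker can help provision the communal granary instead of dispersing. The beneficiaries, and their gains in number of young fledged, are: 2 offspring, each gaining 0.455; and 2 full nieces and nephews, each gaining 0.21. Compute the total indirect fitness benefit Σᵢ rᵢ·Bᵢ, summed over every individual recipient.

0.56

r to an offspring = 1/2 (one parent–offspring link: r = (1/2)^1 = 1/2).
r to a full niece or nephew = 0.25 (full aunt/uncle↔niece/nephew: two paths of length 3 through the shared grandparent pair: r = 2·(1/2)^3 = 1/4).
Summing one r·B term per recipient: 2·0.5·0.455 + 2·0.25·0.21 = 0.56.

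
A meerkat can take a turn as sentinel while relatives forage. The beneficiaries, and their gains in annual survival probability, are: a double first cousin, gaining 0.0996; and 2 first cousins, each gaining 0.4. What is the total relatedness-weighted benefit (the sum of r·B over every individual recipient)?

r to a double first cousin = 0.25 (double first cousins share both grandparent pairs — four paths of length 4: r = 4·(1/2)^4 = 1/4).
r to a first cousin = 0.125 (first cousins share one grandparent pair — two paths of length 4: r = 2·(1/2)^4 = 1/8).
Summing one r·B term per recipient: 1·0.25·0.0996 + 2·0.125·0.4 = 0.1249.

0.1249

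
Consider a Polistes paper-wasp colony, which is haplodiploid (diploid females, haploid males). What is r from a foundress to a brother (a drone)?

Her haploid brother carries none of their father's genes and a random half of their mother's genome; that half matches the maternal half of her own genome with probability 1/2: r = 1/2 · 1/2 = 1/4.

0.25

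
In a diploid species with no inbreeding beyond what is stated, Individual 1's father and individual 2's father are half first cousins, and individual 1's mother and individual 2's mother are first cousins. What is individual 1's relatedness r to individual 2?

0.046875

Wright's path rule: contributions from independent ancestry routes add.
Individual 1 and individual 2 are related in two ways: half second cousins through their fathers (r = 1/64) and second cousins through their mothers (r = 1/32).
r = 1/64 + 1/32 = 0.046875.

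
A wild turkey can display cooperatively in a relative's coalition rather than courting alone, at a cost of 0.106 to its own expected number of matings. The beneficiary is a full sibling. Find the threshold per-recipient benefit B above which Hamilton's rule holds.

0.212

r to a full sibling = 1/2 (full sibs share both parents — two paths of length 2: r = 2·(1/2)^2 = 1/2).
Hamilton's rule with n recipients of equal r: n·r·B > C, so B > C/(n·r) = 0.106/(1·0.5) = 0.212.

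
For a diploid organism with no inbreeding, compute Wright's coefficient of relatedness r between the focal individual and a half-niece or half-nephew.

0.125

Each parent–offspring link contributes a factor of 1/2, and independent paths through distinct common ancestors add.
Half-aunt/uncle↔niece/nephew: one path of length 3: r = (1/2)^3 = 1/8.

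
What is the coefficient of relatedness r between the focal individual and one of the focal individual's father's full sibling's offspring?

Each parent–offspring link contributes a factor of 1/2, and independent paths through distinct common ancestors add.
First cousins share one grandparent pair — two paths of length 4: r = 2·(1/2)^4 = 1/8.

0.125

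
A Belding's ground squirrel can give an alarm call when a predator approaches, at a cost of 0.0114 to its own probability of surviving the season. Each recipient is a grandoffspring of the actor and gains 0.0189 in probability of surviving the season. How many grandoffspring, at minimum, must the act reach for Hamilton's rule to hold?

r to a grandoffspring = 1/4 (two parent–offspring links: r = (1/2)^2 = 1/4).
Hamilton's rule: n·r·B > C  ⇒  n > C/(r·B) = 0.0114/(0.25·0.0189) = 2.413.
The smallest integer exceeding 2.413 is 3.

3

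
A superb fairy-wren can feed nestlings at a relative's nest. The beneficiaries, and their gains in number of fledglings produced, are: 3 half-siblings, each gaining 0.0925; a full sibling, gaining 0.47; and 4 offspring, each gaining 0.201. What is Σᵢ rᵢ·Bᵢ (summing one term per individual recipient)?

r to a half-sibling = 0.25 (half-sibs share one parent — one path of length 2: r = (1/2)^2 = 1/4).
r to a full sibling = 1/2 (full sibs share both parents — two paths of length 2: r = 2·(1/2)^2 = 1/2).
r to an offspring = 0.5 (one parent–offspring link: r = (1/2)^1 = 1/2).
Summing one r·B term per recipient: 3·0.25·0.0925 + 1·0.5·0.47 + 4·0.5·0.201 = 0.706375.

0.706375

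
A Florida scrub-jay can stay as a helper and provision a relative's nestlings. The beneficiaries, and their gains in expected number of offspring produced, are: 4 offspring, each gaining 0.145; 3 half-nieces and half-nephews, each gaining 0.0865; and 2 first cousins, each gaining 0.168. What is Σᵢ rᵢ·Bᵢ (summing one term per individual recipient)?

r to an offspring = 0.5 (one parent–offspring link: r = (1/2)^1 = 1/2).
r to a half-niece or half-nephew = 1/8 (half-aunt/uncle↔niece/nephew: one path of length 3: r = (1/2)^3 = 1/8).
r to a first cousin = 0.125 (first cousins share one grandparent pair — two paths of length 4: r = 2·(1/2)^4 = 1/8).
Summing one r·B term per recipient: 4·0.5·0.145 + 3·0.125·0.0865 + 2·0.125·0.168 = 0.3644375.

0.3644375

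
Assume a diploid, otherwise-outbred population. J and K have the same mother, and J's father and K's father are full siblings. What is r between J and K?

0.375

Wright's path rule: contributions from independent ancestry routes add.
J and K are related in two ways: half-sibs through their shared mother (r = 1/4) and first cousins through their fathers (r = 1/8).
r = 1/4 + 1/8 = 0.375.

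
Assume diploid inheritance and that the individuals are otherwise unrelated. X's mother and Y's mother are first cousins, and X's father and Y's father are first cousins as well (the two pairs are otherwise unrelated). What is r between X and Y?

Relatedness sums over independent paths through distinct common ancestors.
X and Y are related in two ways: second cousins through their mothers (r = 1/32) and second cousins through their fathers (r = 1/32).
r = 1/32 + 1/32 = 1/16 = 0.0625.

0.0625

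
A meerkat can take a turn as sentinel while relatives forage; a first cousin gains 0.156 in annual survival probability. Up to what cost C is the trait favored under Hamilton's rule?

0.0195

r to a first cousin = 0.125 (first cousins share one grandparent pair — two paths of length 4: r = 2·(1/2)^4 = 1/8).
Hamilton's rule: n·r·B > C, so the trait is favored while C < n·r·B = 1·0.125·0.156 = 0.0195.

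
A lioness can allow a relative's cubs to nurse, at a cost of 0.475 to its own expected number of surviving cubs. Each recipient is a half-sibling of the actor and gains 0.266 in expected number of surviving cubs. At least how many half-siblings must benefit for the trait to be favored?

8

r to a half-sibling = 1/4 (half-sibs share one parent — one path of length 2: r = (1/2)^2 = 1/4).
Hamilton's rule: n·r·B > C  ⇒  n > C/(r·B) = 0.475/(0.25·0.266) = 7.143.
The smallest integer exceeding 7.143 is 8.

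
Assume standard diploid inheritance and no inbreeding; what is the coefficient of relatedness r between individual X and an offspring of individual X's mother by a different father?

0.25

Each parent–offspring link contributes a factor of 1/2, and independent paths through distinct common ancestors add.
Half-sibs share one parent — one path of length 2: r = (1/2)^2 = 1/4.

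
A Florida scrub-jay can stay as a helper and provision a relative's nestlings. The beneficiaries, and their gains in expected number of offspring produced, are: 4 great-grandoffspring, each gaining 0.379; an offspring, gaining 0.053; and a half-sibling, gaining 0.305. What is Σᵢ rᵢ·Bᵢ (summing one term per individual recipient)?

0.29225

r to a great-grandoffspring = 1/8 (three parent–offspring links: r = (1/2)^3 = 1/8).
r to an offspring = 1/2 (one parent–offspring link: r = (1/2)^1 = 1/2).
r to a half-sibling = 0.25 (half-sibs share one parent — one path of length 2: r = (1/2)^2 = 1/4).
Summing one r·B term per recipient: 4·0.125·0.379 + 1·0.5·0.053 + 1·0.25·0.305 = 0.29225.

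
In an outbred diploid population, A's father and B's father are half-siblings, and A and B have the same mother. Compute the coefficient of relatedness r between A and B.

Wright's path rule: contributions from independent ancestry routes add.
A and B are related in two ways: half first cousins through their fathers (r = 1/16) and half-sibs through their shared mother (r = 1/4).
r = 1/16 + 1/4 = 0.3125.

0.3125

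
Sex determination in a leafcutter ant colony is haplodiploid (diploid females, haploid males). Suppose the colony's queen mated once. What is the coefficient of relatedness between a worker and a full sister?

Haplodiploid full sisters inherit their father's entire haploid genome identically (contributing 1/2) and on average half of their mother's contribution (1/2 · 1/2 = 1/4); r = 1/2 + 1/4 = 3/4.

0.75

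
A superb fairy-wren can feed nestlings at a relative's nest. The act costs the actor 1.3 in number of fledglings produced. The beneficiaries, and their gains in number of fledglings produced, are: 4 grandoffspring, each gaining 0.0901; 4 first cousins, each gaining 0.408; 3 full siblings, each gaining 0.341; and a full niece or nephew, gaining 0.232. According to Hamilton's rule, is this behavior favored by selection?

Hamilton's rule: the trait is favored when the sum of r·B over every recipient exceeds the actor's cost C.
r to a grandoffspring = 1/4 (two parent–offspring links: r = (1/2)^2 = 1/4).
r to a first cousin = 1/8 (first cousins share one grandparent pair — two paths of length 4: r = 2·(1/2)^4 = 1/8).
r to a full sibling = 0.5 (full sibs share both parents — two paths of length 2: r = 2·(1/2)^2 = 1/2).
r to a full niece or nephew = 0.25 (full aunt/uncle↔niece/nephew: two paths of length 3 through the shared grandparent pair: r = 2·(1/2)^3 = 1/4).
Summing one r·B term per recipient: 4·0.25·0.0901 + 4·0.125·0.408 + 3·0.5·0.341 + 1·0.25·0.232 = 0.8636.
0.8636 < 1.3: the indirect benefit is less than the cost.

No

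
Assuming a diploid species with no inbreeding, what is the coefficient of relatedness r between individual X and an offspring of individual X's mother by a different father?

0.25

Each parent–offspring link contributes a factor of 1/2, and independent paths through distinct common ancestors add.
Half-sibs share one parent — one path of length 2: r = (1/2)^2 = 1/4.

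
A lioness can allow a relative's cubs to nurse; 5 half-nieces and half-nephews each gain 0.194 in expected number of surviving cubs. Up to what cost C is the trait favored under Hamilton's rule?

0.12125

r to a half-niece or half-nephew = 0.125 (half-aunt/uncle↔niece/nephew: one path of length 3: r = (1/2)^3 = 1/8).
Hamilton's rule: n·r·B > C, so the trait is favored while C < n·r·B = 5·0.125·0.194 = 0.12125.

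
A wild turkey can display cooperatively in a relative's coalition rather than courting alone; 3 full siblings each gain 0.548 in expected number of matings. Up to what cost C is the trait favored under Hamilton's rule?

0.822

r to a full sibling = 0.5 (full sibs share both parents — two paths of length 2: r = 2·(1/2)^2 = 1/2).
Hamilton's rule: n·r·B > C, so the trait is favored while C < n·r·B = 3·0.5·0.548 = 0.822.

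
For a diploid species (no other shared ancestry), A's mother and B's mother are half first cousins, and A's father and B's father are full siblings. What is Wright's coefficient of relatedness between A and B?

0.140625

Wright's path rule: contributions from independent ancestry routes add.
A and B are related in two ways: half second cousins through their mothers (r = 1/64) and first cousins through their fathers (r = 1/8).
r = 1/64 + 1/8 = 0.140625.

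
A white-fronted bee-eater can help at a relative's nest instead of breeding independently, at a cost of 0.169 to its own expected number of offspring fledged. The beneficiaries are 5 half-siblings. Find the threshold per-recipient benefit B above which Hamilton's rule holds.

0.1352

r to a half-sibling = 0.25 (half-sibs share one parent — one path of length 2: r = (1/2)^2 = 1/4).
Hamilton's rule with n recipients of equal r: n·r·B > C, so B > C/(n·r) = 0.169/(5·0.25) = 0.1352.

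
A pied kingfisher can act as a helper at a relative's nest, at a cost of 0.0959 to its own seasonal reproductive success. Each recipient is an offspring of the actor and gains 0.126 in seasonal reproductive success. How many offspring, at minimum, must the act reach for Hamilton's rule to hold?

r to an offspring = 1/2 (one parent–offspring link: r = (1/2)^1 = 1/2).
Hamilton's rule: n·r·B > C  ⇒  n > C/(r·B) = 0.0959/(0.5·0.126) = 1.522.
The smallest integer exceeding 1.522 is 2.

2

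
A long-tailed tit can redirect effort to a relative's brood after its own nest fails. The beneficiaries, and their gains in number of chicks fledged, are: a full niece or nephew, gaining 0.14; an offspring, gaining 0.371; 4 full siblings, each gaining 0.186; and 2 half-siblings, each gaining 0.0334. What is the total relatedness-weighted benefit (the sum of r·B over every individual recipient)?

r to a full niece or nephew = 0.25 (full aunt/uncle↔niece/nephew: two paths of length 3 through the shared grandparent pair: r = 2·(1/2)^3 = 1/4).
r to an offspring = 0.5 (one parent–offspring link: r = (1/2)^1 = 1/2).
r to a full sibling = 1/2 (full sibs share both parents — two paths of length 2: r = 2·(1/2)^2 = 1/2).
r to a half-sibling = 1/4 (half-sibs share one parent — one path of length 2: r = (1/2)^2 = 1/4).
Summing one r·B term per recipient: 1·0.25·0.14 + 1·0.5·0.371 + 4·0.5·0.186 + 2·0.25·0.0334 = 0.6092.

0.6092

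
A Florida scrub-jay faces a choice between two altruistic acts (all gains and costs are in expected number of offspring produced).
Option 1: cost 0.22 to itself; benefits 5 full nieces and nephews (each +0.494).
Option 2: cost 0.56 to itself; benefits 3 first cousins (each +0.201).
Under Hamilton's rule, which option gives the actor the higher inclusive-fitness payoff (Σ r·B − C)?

Option 1: r to a full niece or nephew = 0.25.
Option 1: Σ r·B − C = (5·0.25·0.494) − 0.22 = 0.3975.
Option 2: r to a first cousin = 0.125.
Option 2: Σ r·B − C = (3·0.125·0.201) − 0.56 = -0.484625.
Option 1 has the higher net inclusive-fitness payoff.

Option 1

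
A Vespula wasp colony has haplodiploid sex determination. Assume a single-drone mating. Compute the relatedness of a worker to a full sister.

Haplodiploid full sisters inherit their father's entire haploid genome identically (contributing 1/2) and on average half of their mother's contribution (1/2 · 1/2 = 1/4); r = 1/2 + 1/4 = 3/4.

0.75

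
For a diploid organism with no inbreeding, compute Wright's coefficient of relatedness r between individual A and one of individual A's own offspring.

0.5

Each parent–offspring link contributes a factor of 1/2, and independent paths through distinct common ancestors add.
One parent–offspring link: r = (1/2)^1 = 1/2.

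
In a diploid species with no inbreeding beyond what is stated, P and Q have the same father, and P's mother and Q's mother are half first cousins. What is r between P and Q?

0.265625

Wright's path rule: contributions from independent ancestry routes add.
P and Q are related in two ways: half-sibs through their shared father (r = 1/4) and half second cousins through their mothers (r = 1/64).
r = 1/4 + 1/64 = 0.265625.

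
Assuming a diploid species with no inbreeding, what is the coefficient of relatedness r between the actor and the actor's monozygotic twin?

1

Each parent–offspring link contributes a factor of 1/2, and independent paths through distinct common ancestors add.
Monozygotic twins share every allele identical by descent: r = 1.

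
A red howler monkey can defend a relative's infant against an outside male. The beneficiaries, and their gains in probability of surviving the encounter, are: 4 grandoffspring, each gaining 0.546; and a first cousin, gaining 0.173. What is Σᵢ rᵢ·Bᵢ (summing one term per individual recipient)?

0.567625

r to a grandoffspring = 0.25 (two parent–offspring links: r = (1/2)^2 = 1/4).
r to a first cousin = 0.125 (first cousins share one grandparent pair — two paths of length 4: r = 2·(1/2)^4 = 1/8).
Summing one r·B term per recipient: 4·0.25·0.546 + 1·0.125·0.173 = 0.567625.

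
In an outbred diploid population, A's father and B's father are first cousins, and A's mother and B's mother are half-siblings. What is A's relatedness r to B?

Wright's path rule: contributions from independent ancestry routes add.
A and B are related in two ways: second cousins through their fathers (r = 1/32) and half first cousins through their mothers (r = 1/16).
r = 1/32 + 1/16 = 3/32 = 0.09375.

0.09375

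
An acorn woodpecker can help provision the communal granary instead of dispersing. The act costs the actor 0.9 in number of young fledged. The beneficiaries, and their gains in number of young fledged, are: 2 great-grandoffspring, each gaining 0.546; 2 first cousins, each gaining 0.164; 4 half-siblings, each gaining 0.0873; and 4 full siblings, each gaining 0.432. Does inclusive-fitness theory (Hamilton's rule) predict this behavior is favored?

Yes

Hamilton's rule: the trait is favored when the sum of r·B over every recipient exceeds the actor's cost C.
r to a great-grandoffspring = 0.125 (three parent–offspring links: r = (1/2)^3 = 1/8).
r to a first cousin = 1/8 (first cousins share one grandparent pair — two paths of length 4: r = 2·(1/2)^4 = 1/8).
r to a half-sibling = 1/4 (half-sibs share one parent — one path of length 2: r = (1/2)^2 = 1/4).
r to a full sibling = 1/2 (full sibs share both parents — two paths of length 2: r = 2·(1/2)^2 = 1/2).
Summing one r·B term per recipient: 2·0.125·0.546 + 2·0.125·0.164 + 4·0.25·0.0873 + 4·0.5·0.432 = 1.1288.
1.1288 > 0.9: the indirect benefit exceeds the cost.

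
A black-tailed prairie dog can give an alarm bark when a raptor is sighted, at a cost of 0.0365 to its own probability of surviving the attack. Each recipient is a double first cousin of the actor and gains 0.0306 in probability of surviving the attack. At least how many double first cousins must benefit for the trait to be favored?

r to a double first cousin = 0.25 (double first cousins share both grandparent pairs — four paths of length 4: r = 4·(1/2)^4 = 1/4).
Hamilton's rule: n·r·B > C  ⇒  n > C/(r·B) = 0.0365/(0.25·0.0306) = 4.771.
The smallest integer exceeding 4.771 is 5.

5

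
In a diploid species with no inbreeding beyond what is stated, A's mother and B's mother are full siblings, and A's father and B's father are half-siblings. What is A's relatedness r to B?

Relatedness sums over independent paths through distinct common ancestors.
A and B are related in two ways: first cousins through their mothers (r = 1/8) and half first cousins through their fathers (r = 1/16).
r = 1/8 + 1/16 = 3/16 = 0.1875.

0.1875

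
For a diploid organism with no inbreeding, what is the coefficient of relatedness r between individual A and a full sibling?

0.5

Each parent–offspring link contributes a factor of 1/2, and independent paths through distinct common ancestors add.
Full sibs share both parents — two paths of length 2: r = 2·(1/2)^2 = 1/2.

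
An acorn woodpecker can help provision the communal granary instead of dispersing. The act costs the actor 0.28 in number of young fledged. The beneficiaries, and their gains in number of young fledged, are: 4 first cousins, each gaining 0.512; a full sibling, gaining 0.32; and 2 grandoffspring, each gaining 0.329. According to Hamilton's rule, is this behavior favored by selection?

Hamilton's rule: the trait is favored when the sum of r·B over every recipient exceeds the actor's cost C.
r to a first cousin = 0.125 (first cousins share one grandparent pair — two paths of length 4: r = 2·(1/2)^4 = 1/8).
r to a full sibling = 1/2 (full sibs share both parents — two paths of length 2: r = 2·(1/2)^2 = 1/2).
r to a grandoffspring = 1/4 (two parent–offspring links: r = (1/2)^2 = 1/4).
Summing one r·B term per recipient: 4·0.125·0.512 + 1·0.5·0.32 + 2·0.25·0.329 = 0.5805.
0.5805 > 0.28: the indirect benefit exceeds the cost.

Yes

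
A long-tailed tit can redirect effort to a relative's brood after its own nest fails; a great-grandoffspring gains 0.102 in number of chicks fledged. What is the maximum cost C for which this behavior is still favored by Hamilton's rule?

r to a great-grandoffspring = 1/8 (three parent–offspring links: r = (1/2)^3 = 1/8).
Hamilton's rule: n·r·B > C, so the trait is favored while C < n·r·B = 1·0.125·0.102 = 0.01275.

0.01275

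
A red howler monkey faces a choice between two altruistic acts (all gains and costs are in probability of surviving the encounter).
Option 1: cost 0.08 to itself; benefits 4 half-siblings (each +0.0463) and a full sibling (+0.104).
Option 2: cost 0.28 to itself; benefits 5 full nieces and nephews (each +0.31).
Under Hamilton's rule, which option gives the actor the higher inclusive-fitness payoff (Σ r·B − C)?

Option 2

Option 1: r to a half-sibling = 0.25.
Option 1: r to a full sibling = 0.5.
Option 1: Σ r·B − C = (4·0.25·0.0463 + 1·0.5·0.104) − 0.08 = 0.0183.
Option 2: r to a full niece or nephew = 0.25.
Option 2: Σ r·B − C = (5·0.25·0.31) − 0.28 = 0.1075.
Option 2 has the higher net inclusive-fitness payoff.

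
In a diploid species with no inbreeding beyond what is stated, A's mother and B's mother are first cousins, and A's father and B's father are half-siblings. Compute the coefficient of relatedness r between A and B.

Independent pedigree routes through distinct common ancestors add.
A and B are related in two ways: second cousins through their mothers (r = 1/32) and half first cousins through their fathers (r = 1/16).
r = 1/32 + 1/16 = 3/32 = 0.09375.

0.09375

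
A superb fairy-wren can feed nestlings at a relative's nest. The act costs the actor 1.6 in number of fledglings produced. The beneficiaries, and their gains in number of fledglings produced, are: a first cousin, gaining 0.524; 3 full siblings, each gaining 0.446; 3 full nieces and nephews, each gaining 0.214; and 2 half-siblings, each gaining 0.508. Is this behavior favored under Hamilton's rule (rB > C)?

No

Hamilton's rule: the trait is favored when the sum of r·B over every recipient exceeds the actor's cost C.
r to a first cousin = 1/8 (first cousins share one grandparent pair — two paths of length 4: r = 2·(1/2)^4 = 1/8).
r to a full sibling = 1/2 (full sibs share both parents — two paths of length 2: r = 2·(1/2)^2 = 1/2).
r to a full niece or nephew = 1/4 (full aunt/uncle↔niece/nephew: two paths of length 3 through the shared grandparent pair: r = 2·(1/2)^3 = 1/4).
r to a half-sibling = 1/4 (half-sibs share one parent — one path of length 2: r = (1/2)^2 = 1/4).
Summing one r·B term per recipient: 1·0.125·0.524 + 3·0.5·0.446 + 3·0.25·0.214 + 2·0.25·0.508 = 1.149.
1.149 < 1.6: the indirect benefit is less than the cost.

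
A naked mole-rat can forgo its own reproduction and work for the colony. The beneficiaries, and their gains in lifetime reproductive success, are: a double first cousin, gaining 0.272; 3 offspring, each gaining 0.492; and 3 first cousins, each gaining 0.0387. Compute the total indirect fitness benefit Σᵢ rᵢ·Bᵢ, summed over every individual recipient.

r to a double first cousin = 1/4 (double first cousins share both grandparent pairs — four paths of length 4: r = 4·(1/2)^4 = 1/4).
r to an offspring = 1/2 (one parent–offspring link: r = (1/2)^1 = 1/2).
r to a first cousin = 1/8 (first cousins share one grandparent pair — two paths of length 4: r = 2·(1/2)^4 = 1/8).
Summing one r·B term per recipient: 1·0.25·0.272 + 3·0.5·0.492 + 3·0.125·0.0387 = 0.8205125.

0.8205125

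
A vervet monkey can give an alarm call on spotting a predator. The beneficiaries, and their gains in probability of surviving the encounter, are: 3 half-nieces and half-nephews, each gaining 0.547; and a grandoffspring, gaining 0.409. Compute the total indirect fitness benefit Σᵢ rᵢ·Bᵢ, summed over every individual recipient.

0.307375

r to a half-niece or half-nephew = 0.125 (half-aunt/uncle↔niece/nephew: one path of length 3: r = (1/2)^3 = 1/8).
r to a grandoffspring = 1/4 (two parent–offspring links: r = (1/2)^2 = 1/4).
Summing one r·B term per recipient: 3·0.125·0.547 + 1·0.25·0.409 = 0.307375.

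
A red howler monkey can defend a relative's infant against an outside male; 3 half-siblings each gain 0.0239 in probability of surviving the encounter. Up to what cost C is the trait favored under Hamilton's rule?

r to a half-sibling = 0.25 (half-sibs share one parent — one path of length 2: r = (1/2)^2 = 1/4).
Hamilton's rule: n·r·B > C, so the trait is favored while C < n·r·B = 3·0.25·0.0239 = 0.017925.

0.017925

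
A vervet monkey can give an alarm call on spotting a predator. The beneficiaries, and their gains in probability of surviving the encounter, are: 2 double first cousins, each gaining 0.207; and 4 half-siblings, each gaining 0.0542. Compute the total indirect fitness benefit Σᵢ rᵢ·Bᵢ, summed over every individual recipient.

0.1577

r to a double first cousin = 0.25 (double first cousins share both grandparent pairs — four paths of length 4: r = 4·(1/2)^4 = 1/4).
r to a half-sibling = 0.25 (half-sibs share one parent — one path of length 2: r = (1/2)^2 = 1/4).
Summing one r·B term per recipient: 2·0.25·0.207 + 4·0.25·0.0542 = 0.1577.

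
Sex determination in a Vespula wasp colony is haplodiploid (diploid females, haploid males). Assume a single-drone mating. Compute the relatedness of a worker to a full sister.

Haplodiploid full sisters inherit their father's entire haploid genome identically (contributing 1/2) and on average half of their mother's contribution (1/2 · 1/2 = 1/4); r = 1/2 + 1/4 = 3/4.

0.75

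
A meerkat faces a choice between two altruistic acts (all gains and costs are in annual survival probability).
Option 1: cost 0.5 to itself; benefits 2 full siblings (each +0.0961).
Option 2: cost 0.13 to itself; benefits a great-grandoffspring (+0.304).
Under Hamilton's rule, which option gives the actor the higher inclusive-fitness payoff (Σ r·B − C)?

Option 1: r to a full sibling = 0.5.
Option 1: Σ r·B − C = (2·0.5·0.0961) − 0.5 = -0.4039.
Option 2: r to a great-grandoffspring = 0.125.
Option 2: Σ r·B − C = (1·0.125·0.304) − 0.13 = -0.092.
Option 2 has the higher net inclusive-fitness payoff.

Option 2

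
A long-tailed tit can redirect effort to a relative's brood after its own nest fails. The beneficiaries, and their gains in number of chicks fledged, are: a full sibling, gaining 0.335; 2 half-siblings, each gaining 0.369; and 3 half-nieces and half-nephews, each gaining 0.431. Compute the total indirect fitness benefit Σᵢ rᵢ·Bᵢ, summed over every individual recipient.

r to a full sibling = 1/2 (full sibs share both parents — two paths of length 2: r = 2·(1/2)^2 = 1/2).
r to a half-sibling = 1/4 (half-sibs share one parent — one path of length 2: r = (1/2)^2 = 1/4).
r to a half-niece or half-nephew = 1/8 (half-aunt/uncle↔niece/nephew: one path of length 3: r = (1/2)^3 = 1/8).
Summing one r·B term per recipient: 1·0.5·0.335 + 2·0.25·0.369 + 3·0.125·0.431 = 0.513625.

0.513625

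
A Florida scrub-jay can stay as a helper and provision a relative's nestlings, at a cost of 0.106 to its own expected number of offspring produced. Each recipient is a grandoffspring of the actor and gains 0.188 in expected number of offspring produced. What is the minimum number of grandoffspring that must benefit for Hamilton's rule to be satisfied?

r to a grandoffspring = 0.25 (two parent–offspring links: r = (1/2)^2 = 1/4).
Hamilton's rule: n·r·B > C  ⇒  n > C/(r·B) = 0.106/(0.25·0.188) = 2.255.
The smallest integer exceeding 2.255 is 3.

3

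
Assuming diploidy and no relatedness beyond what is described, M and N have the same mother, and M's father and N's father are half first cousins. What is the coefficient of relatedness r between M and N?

With two independent routes of shared ancestry, r is the sum of the two contributions.
M and N are related in two ways: half-sibs through their shared mother (r = 1/4) and half second cousins through their fathers (r = 1/64).
r = 1/4 + 1/64 = 0.265625.

0.265625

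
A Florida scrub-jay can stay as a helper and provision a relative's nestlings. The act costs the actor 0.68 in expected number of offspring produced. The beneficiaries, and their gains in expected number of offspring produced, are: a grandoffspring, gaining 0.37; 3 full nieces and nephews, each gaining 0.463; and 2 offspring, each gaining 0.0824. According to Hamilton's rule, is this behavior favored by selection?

Hamilton's rule: the trait is favored when the sum of r·B over every recipient exceeds the actor's cost C.
r to a grandoffspring = 1/4 (two parent–offspring links: r = (1/2)^2 = 1/4).
r to a full niece or nephew = 0.25 (full aunt/uncle↔niece/nephew: two paths of length 3 through the shared grandparent pair: r = 2·(1/2)^3 = 1/4).
r to an offspring = 0.5 (one parent–offspring link: r = (1/2)^1 = 1/2).
Summing one r·B term per recipient: 1·0.25·0.37 + 3·0.25·0.463 + 2·0.5·0.0824 = 0.52215.
0.52215 < 0.68: the indirect benefit is less than the cost.

No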